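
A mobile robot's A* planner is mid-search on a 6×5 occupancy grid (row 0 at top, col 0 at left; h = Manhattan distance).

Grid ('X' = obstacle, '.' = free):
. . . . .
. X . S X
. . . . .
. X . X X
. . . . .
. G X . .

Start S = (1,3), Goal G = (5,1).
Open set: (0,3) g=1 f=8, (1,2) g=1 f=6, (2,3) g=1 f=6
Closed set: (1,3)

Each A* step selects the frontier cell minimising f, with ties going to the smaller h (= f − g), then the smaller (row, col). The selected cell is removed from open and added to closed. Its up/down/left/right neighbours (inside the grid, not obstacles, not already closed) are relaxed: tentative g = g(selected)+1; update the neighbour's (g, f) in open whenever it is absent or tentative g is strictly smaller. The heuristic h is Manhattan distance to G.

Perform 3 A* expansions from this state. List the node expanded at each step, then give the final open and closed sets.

step 1: expand (1,2) (f=6, h=5) → closed; open now [(0,2) g=2 f=8, (0,3) g=1 f=8, (2,2) g=2 f=6, (2,3) g=1 f=6]
step 2: expand (2,2) (f=6, h=4) → closed; open now [(0,2) g=2 f=8, (0,3) g=1 f=8, (2,1) g=3 f=6, (2,3) g=1 f=6, (3,2) g=3 f=6]
step 3: expand (2,1) (f=6, h=3) → closed; open now [(0,2) g=2 f=8, (0,3) g=1 f=8, (2,0) g=4 f=8, (2,3) g=1 f=6, (3,2) g=3 f=6]

order=[(1,2) → (2,2) → (2,1)]; open=[(0,2) g=2 f=8, (0,3) g=1 f=8, (2,0) g=4 f=8, (2,3) g=1 f=6, (3,2) g=3 f=6]; closed=[(1,2), (1,3), (2,1), (2,2)]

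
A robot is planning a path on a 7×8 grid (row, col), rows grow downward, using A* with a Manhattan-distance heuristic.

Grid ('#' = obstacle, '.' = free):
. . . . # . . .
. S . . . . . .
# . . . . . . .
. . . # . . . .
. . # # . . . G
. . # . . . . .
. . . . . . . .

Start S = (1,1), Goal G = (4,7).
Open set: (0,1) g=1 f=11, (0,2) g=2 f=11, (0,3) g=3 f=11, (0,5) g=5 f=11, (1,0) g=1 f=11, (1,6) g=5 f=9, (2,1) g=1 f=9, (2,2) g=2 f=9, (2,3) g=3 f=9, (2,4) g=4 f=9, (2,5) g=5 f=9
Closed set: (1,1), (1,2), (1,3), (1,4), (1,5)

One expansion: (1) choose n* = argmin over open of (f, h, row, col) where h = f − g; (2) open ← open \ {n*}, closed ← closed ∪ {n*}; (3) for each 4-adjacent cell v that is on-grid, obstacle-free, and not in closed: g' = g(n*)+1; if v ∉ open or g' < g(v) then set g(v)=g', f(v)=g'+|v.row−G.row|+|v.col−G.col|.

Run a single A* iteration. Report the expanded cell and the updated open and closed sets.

step 1: expand (1,6) (f=9, h=4) → closed; open now [(0,1) g=1 f=11, (0,2) g=2 f=11, (0,3) g=3 f=11, (0,5) g=5 f=11, (0,6) g=6 f=11, (1,0) g=1 f=11, (1,7) g=6 f=9, (2,1) g=1 f=9, (2,2) g=2 f=9, (2,3) g=3 f=9, (2,4) g=4 f=9, (2,5) g=5 f=9, (2,6) g=6 f=9]

expanded=(1,6); open=[(0,1) g=1 f=11, (0,2) g=2 f=11, (0,3) g=3 f=11, (0,5) g=5 f=11, (0,6) g=6 f=11, (1,0) g=1 f=11, (1,7) g=6 f=9, (2,1) g=1 f=9, (2,2) g=2 f=9, (2,3) g=3 f=9, (2,4) g=4 f=9, (2,5) g=5 f=9, (2,6) g=6 f=9]; closed=[(1,1), (1,2), (1,3), (1,4), (1,5), (1,6)]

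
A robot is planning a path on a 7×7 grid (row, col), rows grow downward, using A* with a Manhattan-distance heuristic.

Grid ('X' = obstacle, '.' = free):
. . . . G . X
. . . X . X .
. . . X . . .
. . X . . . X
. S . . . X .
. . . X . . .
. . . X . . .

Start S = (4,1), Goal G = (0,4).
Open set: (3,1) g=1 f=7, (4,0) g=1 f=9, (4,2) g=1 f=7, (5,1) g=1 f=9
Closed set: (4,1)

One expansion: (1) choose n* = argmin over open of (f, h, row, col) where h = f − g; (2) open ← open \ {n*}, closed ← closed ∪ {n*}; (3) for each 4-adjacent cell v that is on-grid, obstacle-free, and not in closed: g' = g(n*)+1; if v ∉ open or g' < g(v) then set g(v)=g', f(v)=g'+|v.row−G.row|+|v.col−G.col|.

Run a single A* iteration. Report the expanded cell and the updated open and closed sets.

expanded=(3,1); open=[(2,1) g=2 f=7, (3,0) g=2 f=9, (4,0) g=1 f=9, (4,2) g=1 f=7, (5,1) g=1 f=9]; closed=[(3,1), (4,1)]

step 1: expand (3,1) (f=7, h=6) → closed; open now [(2,1) g=2 f=7, (3,0) g=2 f=9, (4,0) g=1 f=9, (4,2) g=1 f=7, (5,1) g=1 f=9]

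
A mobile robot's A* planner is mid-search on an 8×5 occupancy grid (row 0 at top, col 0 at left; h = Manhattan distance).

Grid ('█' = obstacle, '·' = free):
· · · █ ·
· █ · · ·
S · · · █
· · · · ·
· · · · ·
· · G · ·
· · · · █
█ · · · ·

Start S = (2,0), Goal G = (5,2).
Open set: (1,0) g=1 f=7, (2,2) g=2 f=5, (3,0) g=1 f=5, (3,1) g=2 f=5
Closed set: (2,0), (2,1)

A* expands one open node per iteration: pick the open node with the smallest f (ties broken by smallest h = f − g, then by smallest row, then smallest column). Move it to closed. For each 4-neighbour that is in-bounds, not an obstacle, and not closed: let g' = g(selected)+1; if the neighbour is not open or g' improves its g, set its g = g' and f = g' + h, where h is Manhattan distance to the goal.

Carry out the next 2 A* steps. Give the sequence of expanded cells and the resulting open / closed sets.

step 1: expand (2,2) (f=5, h=3) → closed; open now [(1,0) g=1 f=7, (1,2) g=3 f=7, (2,3) g=3 f=7, (3,0) g=1 f=5, (3,1) g=2 f=5, (3,2) g=3 f=5]
step 2: expand (3,2) (f=5, h=2) → closed; open now [(1,0) g=1 f=7, (1,2) g=3 f=7, (2,3) g=3 f=7, (3,0) g=1 f=5, (3,1) g=2 f=5, (3,3) g=4 f=7, (4,2) g=4 f=5]

order=[(2,2) → (3,2)]; open=[(1,0) g=1 f=7, (1,2) g=3 f=7, (2,3) g=3 f=7, (3,0) g=1 f=5, (3,1) g=2 f=5, (3,3) g=4 f=7, (4,2) g=4 f=5]; closed=[(2,0), (2,1), (2,2), (3,2)]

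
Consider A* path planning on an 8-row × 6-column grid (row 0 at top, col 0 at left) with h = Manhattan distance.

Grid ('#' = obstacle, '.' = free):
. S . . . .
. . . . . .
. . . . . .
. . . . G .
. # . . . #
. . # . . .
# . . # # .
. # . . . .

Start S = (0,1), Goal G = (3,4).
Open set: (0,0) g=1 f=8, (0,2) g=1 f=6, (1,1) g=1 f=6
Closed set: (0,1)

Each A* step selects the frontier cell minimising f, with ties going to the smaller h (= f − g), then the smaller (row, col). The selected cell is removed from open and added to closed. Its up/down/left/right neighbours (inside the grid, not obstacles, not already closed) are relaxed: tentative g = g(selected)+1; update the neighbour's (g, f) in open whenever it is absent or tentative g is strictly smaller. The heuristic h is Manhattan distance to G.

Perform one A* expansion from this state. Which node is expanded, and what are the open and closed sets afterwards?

step 1: expand (0,2) (f=6, h=5) → closed; open now [(0,0) g=1 f=8, (0,3) g=2 f=6, (1,1) g=1 f=6, (1,2) g=2 f=6]

expanded=(0,2); open=[(0,0) g=1 f=8, (0,3) g=2 f=6, (1,1) g=1 f=6, (1,2) g=2 f=6]; closed=[(0,1), (0,2)]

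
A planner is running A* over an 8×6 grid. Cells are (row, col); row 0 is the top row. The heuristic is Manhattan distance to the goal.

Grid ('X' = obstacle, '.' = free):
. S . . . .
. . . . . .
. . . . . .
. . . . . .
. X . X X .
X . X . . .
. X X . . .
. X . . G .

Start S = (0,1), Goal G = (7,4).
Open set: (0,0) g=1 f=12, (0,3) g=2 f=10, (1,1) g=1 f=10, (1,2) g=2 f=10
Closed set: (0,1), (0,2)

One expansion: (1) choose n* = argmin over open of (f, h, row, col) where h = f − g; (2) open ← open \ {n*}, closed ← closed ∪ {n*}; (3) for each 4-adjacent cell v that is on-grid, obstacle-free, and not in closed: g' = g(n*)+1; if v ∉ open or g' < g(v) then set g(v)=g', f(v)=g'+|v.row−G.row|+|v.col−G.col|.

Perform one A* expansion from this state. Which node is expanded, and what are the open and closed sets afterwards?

step 1: expand (0,3) (f=10, h=8) → closed; open now [(0,0) g=1 f=12, (0,4) g=3 f=10, (1,1) g=1 f=10, (1,2) g=2 f=10, (1,3) g=3 f=10]

expanded=(0,3); open=[(0,0) g=1 f=12, (0,4) g=3 f=10, (1,1) g=1 f=10, (1,2) g=2 f=10, (1,3) g=3 f=10]; closed=[(0,1), (0,2), (0,3)]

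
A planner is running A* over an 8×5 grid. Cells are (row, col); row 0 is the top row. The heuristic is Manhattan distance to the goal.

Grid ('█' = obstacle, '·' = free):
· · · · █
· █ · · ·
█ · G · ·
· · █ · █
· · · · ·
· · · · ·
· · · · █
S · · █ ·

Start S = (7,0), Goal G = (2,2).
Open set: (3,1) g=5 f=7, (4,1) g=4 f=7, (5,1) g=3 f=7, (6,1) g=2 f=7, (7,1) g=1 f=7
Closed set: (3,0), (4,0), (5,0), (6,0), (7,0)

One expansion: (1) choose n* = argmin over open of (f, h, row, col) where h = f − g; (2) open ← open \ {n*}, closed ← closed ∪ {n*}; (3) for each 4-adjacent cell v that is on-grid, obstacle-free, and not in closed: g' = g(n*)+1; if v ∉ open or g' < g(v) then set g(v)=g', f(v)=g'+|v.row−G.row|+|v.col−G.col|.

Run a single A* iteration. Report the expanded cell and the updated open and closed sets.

step 1: expand (3,1) (f=7, h=2) → closed; open now [(2,1) g=6 f=7, (4,1) g=4 f=7, (5,1) g=3 f=7, (6,1) g=2 f=7, (7,1) g=1 f=7]

expanded=(3,1); open=[(2,1) g=6 f=7, (4,1) g=4 f=7, (5,1) g=3 f=7, (6,1) g=2 f=7, (7,1) g=1 f=7]; closed=[(3,0), (3,1), (4,0), (5,0), (6,0), (7,0)]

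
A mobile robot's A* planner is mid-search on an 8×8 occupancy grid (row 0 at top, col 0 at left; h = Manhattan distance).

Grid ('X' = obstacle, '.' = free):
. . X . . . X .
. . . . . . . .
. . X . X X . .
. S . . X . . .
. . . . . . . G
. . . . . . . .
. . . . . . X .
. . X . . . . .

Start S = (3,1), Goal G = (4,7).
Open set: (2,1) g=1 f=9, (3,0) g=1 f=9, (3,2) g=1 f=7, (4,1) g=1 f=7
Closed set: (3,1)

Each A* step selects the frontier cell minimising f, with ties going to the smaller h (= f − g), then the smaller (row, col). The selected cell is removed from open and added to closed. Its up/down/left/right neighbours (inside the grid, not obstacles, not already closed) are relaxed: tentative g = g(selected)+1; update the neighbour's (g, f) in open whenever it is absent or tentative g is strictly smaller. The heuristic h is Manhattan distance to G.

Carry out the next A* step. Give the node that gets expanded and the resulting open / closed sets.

step 1: expand (3,2) (f=7, h=6) → closed; open now [(2,1) g=1 f=9, (3,0) g=1 f=9, (3,3) g=2 f=7, (4,1) g=1 f=7, (4,2) g=2 f=7]

expanded=(3,2); open=[(2,1) g=1 f=9, (3,0) g=1 f=9, (3,3) g=2 f=7, (4,1) g=1 f=7, (4,2) g=2 f=7]; closed=[(3,1), (3,2)]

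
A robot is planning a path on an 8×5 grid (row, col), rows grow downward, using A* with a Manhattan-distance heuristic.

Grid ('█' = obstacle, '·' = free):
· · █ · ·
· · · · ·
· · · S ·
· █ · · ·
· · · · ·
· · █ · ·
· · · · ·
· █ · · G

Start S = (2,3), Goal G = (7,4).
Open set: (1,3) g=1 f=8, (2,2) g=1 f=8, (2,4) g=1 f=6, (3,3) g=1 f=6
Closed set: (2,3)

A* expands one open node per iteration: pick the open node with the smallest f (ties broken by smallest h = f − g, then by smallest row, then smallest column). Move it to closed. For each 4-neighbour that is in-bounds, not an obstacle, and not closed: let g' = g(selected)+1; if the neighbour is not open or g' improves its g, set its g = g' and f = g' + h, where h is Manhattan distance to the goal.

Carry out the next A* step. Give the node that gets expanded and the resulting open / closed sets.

expanded=(2,4); open=[(1,3) g=1 f=8, (1,4) g=2 f=8, (2,2) g=1 f=8, (3,3) g=1 f=6, (3,4) g=2 f=6]; closed=[(2,3), (2,4)]

step 1: expand (2,4) (f=6, h=5) → closed; open now [(1,3) g=1 f=8, (1,4) g=2 f=8, (2,2) g=1 f=8, (3,3) g=1 f=6, (3,4) g=2 f=6]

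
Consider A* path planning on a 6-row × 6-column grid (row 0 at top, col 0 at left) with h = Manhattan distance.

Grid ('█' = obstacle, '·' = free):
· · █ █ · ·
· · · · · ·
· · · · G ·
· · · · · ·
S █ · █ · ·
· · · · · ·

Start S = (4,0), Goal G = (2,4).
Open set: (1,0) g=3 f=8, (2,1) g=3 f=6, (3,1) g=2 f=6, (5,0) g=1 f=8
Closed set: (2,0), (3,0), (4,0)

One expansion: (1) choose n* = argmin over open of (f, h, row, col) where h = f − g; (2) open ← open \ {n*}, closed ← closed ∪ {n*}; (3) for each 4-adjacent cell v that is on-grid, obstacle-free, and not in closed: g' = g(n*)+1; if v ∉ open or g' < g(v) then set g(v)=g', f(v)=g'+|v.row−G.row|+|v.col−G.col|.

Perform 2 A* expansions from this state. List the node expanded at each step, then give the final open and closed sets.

order=[(2,1) → (2,2)]; open=[(1,0) g=3 f=8, (1,1) g=4 f=8, (1,2) g=5 f=8, (2,3) g=5 f=6, (3,1) g=2 f=6, (3,2) g=5 f=8, (5,0) g=1 f=8]; closed=[(2,0), (2,1), (2,2), (3,0), (4,0)]

step 1: expand (2,1) (f=6, h=3) → closed; open now [(1,0) g=3 f=8, (1,1) g=4 f=8, (2,2) g=4 f=6, (3,1) g=2 f=6, (5,0) g=1 f=8]
step 2: expand (2,2) (f=6, h=2) → closed; open now [(1,0) g=3 f=8, (1,1) g=4 f=8, (1,2) g=5 f=8, (2,3) g=5 f=6, (3,1) g=2 f=6, (3,2) g=5 f=8, (5,0) g=1 f=8]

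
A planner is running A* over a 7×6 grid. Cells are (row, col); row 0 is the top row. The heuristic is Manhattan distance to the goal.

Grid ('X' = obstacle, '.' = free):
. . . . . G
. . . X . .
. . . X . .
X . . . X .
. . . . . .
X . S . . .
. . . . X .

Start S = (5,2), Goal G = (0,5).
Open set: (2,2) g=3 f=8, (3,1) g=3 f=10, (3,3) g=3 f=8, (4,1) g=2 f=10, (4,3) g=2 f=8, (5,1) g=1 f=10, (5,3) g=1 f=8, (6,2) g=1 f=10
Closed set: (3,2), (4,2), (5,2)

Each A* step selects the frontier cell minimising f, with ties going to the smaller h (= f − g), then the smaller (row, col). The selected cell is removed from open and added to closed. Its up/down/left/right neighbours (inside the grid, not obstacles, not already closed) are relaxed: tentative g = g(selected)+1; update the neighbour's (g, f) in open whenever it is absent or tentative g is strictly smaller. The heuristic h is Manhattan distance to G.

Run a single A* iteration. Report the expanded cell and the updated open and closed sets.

step 1: expand (2,2) (f=8, h=5) → closed; open now [(1,2) g=4 f=8, (2,1) g=4 f=10, (3,1) g=3 f=10, (3,3) g=3 f=8, (4,1) g=2 f=10, (4,3) g=2 f=8, (5,1) g=1 f=10, (5,3) g=1 f=8, (6,2) g=1 f=10]

expanded=(2,2); open=[(1,2) g=4 f=8, (2,1) g=4 f=10, (3,1) g=3 f=10, (3,3) g=3 f=8, (4,1) g=2 f=10, (4,3) g=2 f=8, (5,1) g=1 f=10, (5,3) g=1 f=8, (6,2) g=1 f=10]; closed=[(2,2), (3,2), (4,2), (5,2)]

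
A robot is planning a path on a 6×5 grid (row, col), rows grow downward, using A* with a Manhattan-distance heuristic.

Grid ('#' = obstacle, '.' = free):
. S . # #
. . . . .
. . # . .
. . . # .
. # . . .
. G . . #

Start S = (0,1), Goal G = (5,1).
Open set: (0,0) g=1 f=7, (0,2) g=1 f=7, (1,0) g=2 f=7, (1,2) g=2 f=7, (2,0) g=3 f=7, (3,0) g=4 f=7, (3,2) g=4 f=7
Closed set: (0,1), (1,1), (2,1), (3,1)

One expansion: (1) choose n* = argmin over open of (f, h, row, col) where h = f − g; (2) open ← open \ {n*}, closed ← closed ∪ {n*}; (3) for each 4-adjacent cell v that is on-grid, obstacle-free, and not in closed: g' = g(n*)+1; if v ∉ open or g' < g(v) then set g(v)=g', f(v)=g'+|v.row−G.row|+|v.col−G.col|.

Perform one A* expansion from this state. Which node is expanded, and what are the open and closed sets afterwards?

step 1: expand (3,0) (f=7, h=3) → closed; open now [(0,0) g=1 f=7, (0,2) g=1 f=7, (1,0) g=2 f=7, (1,2) g=2 f=7, (2,0) g=3 f=7, (3,2) g=4 f=7, (4,0) g=5 f=7]

expanded=(3,0); open=[(0,0) g=1 f=7, (0,2) g=1 f=7, (1,0) g=2 f=7, (1,2) g=2 f=7, (2,0) g=3 f=7, (3,2) g=4 f=7, (4,0) g=5 f=7]; closed=[(0,1), (1,1), (2,1), (3,0), (3,1)]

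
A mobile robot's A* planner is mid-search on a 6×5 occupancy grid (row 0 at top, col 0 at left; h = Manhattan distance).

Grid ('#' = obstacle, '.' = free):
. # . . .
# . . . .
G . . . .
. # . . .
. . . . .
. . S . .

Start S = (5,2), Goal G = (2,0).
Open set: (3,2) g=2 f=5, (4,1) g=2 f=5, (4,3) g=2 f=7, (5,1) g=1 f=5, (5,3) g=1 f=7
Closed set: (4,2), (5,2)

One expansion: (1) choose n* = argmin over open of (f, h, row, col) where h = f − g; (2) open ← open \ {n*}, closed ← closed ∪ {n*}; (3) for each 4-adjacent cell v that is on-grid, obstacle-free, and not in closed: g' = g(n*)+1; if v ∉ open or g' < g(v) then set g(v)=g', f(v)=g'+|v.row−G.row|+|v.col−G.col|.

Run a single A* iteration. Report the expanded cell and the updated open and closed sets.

step 1: expand (3,2) (f=5, h=3) → closed; open now [(2,2) g=3 f=5, (3,3) g=3 f=7, (4,1) g=2 f=5, (4,3) g=2 f=7, (5,1) g=1 f=5, (5,3) g=1 f=7]

expanded=(3,2); open=[(2,2) g=3 f=5, (3,3) g=3 f=7, (4,1) g=2 f=5, (4,3) g=2 f=7, (5,1) g=1 f=5, (5,3) g=1 f=7]; closed=[(3,2), (4,2), (5,2)]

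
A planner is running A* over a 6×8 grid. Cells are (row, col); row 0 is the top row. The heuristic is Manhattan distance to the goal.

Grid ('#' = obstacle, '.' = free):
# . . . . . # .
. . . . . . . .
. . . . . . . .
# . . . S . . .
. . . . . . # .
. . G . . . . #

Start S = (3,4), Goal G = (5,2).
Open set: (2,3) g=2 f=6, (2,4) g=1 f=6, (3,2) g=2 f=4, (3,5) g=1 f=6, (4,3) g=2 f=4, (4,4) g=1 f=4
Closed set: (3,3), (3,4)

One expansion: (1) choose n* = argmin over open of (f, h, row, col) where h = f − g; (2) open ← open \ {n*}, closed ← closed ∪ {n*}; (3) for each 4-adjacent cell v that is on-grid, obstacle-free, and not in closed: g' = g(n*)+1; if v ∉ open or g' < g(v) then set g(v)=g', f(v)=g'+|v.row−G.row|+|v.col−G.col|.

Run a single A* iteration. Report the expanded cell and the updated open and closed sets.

expanded=(3,2); open=[(2,2) g=3 f=6, (2,3) g=2 f=6, (2,4) g=1 f=6, (3,1) g=3 f=6, (3,5) g=1 f=6, (4,2) g=3 f=4, (4,3) g=2 f=4, (4,4) g=1 f=4]; closed=[(3,2), (3,3), (3,4)]

step 1: expand (3,2) (f=4, h=2) → closed; open now [(2,2) g=3 f=6, (2,3) g=2 f=6, (2,4) g=1 f=6, (3,1) g=3 f=6, (3,5) g=1 f=6, (4,2) g=3 f=4, (4,3) g=2 f=4, (4,4) g=1 f=4]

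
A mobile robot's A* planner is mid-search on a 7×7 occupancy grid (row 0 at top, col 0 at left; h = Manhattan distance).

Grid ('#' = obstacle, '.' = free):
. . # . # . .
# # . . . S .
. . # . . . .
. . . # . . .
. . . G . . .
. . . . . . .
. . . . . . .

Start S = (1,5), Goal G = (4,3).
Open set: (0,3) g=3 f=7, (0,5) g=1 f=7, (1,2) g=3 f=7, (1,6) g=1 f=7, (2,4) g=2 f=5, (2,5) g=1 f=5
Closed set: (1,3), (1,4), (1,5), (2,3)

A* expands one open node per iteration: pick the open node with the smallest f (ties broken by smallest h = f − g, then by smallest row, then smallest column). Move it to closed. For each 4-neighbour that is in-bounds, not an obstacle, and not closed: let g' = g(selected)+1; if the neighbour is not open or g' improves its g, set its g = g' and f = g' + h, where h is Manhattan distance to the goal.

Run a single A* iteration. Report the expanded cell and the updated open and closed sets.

expanded=(2,4); open=[(0,3) g=3 f=7, (0,5) g=1 f=7, (1,2) g=3 f=7, (1,6) g=1 f=7, (2,5) g=1 f=5, (3,4) g=3 f=5]; closed=[(1,3), (1,4), (1,5), (2,3), (2,4)]

step 1: expand (2,4) (f=5, h=3) → closed; open now [(0,3) g=3 f=7, (0,5) g=1 f=7, (1,2) g=3 f=7, (1,6) g=1 f=7, (2,5) g=1 f=5, (3,4) g=3 f=5]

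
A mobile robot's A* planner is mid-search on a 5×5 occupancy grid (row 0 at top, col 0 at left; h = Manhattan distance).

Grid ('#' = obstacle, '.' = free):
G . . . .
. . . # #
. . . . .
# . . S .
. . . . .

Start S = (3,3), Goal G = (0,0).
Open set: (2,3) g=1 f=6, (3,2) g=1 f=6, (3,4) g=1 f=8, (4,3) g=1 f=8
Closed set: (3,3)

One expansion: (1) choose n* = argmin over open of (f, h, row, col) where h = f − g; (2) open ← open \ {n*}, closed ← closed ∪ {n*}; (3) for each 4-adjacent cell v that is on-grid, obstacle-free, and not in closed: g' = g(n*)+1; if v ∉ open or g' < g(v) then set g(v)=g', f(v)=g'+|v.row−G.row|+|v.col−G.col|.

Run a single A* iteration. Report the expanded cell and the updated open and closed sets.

step 1: expand (2,3) (f=6, h=5) → closed; open now [(2,2) g=2 f=6, (2,4) g=2 f=8, (3,2) g=1 f=6, (3,4) g=1 f=8, (4,3) g=1 f=8]

expanded=(2,3); open=[(2,2) g=2 f=6, (2,4) g=2 f=8, (3,2) g=1 f=6, (3,4) g=1 f=8, (4,3) g=1 f=8]; closed=[(2,3), (3,3)]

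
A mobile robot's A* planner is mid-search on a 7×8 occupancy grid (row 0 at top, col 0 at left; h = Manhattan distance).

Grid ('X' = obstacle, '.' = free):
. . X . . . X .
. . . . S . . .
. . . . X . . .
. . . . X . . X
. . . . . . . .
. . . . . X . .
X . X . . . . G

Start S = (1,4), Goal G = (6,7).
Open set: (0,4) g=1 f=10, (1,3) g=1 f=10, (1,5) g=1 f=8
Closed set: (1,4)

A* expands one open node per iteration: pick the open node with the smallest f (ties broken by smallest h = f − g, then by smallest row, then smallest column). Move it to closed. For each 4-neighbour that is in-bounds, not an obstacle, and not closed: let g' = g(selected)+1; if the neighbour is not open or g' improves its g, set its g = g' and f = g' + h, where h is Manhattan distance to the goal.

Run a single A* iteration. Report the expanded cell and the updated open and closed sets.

step 1: expand (1,5) (f=8, h=7) → closed; open now [(0,4) g=1 f=10, (0,5) g=2 f=10, (1,3) g=1 f=10, (1,6) g=2 f=8, (2,5) g=2 f=8]

expanded=(1,5); open=[(0,4) g=1 f=10, (0,5) g=2 f=10, (1,3) g=1 f=10, (1,6) g=2 f=8, (2,5) g=2 f=8]; closed=[(1,4), (1,5)]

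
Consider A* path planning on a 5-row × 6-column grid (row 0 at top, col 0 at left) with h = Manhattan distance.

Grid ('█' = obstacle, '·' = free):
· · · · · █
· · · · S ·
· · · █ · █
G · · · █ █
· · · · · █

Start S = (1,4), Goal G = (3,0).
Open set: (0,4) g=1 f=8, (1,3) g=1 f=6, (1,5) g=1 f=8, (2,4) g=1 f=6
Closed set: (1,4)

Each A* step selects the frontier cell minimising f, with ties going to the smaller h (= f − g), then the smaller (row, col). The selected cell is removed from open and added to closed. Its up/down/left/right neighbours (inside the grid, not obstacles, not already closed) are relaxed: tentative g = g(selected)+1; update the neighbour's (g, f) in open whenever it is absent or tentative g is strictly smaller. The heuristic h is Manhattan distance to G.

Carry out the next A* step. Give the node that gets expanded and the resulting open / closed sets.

expanded=(1,3); open=[(0,3) g=2 f=8, (0,4) g=1 f=8, (1,2) g=2 f=6, (1,5) g=1 f=8, (2,4) g=1 f=6]; closed=[(1,3), (1,4)]

step 1: expand (1,3) (f=6, h=5) → closed; open now [(0,3) g=2 f=8, (0,4) g=1 f=8, (1,2) g=2 f=6, (1,5) g=1 f=8, (2,4) g=1 f=6]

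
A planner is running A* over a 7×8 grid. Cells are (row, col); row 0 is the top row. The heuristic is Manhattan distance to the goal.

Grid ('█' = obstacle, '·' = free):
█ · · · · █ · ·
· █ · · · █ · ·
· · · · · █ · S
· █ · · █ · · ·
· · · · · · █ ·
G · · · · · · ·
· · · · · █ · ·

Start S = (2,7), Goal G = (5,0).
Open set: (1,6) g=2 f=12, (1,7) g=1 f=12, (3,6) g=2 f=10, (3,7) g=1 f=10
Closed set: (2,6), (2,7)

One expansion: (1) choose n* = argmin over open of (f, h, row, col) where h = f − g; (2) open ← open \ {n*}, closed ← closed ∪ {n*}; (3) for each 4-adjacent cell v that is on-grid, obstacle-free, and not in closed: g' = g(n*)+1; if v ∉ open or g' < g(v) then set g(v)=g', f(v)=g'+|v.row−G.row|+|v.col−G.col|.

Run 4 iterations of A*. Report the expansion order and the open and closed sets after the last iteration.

step 1: expand (3,6) (f=10, h=8) → closed; open now [(1,6) g=2 f=12, (1,7) g=1 f=12, (3,5) g=3 f=10, (3,7) g=1 f=10]
step 2: expand (3,5) (f=10, h=7) → closed; open now [(1,6) g=2 f=12, (1,7) g=1 f=12, (3,7) g=1 f=10, (4,5) g=4 f=10]
step 3: expand (4,5) (f=10, h=6) → closed; open now [(1,6) g=2 f=12, (1,7) g=1 f=12, (3,7) g=1 f=10, (4,4) g=5 f=10, (5,5) g=5 f=10]
step 4: expand (4,4) (f=10, h=5) → closed; open now [(1,6) g=2 f=12, (1,7) g=1 f=12, (3,7) g=1 f=10, (4,3) g=6 f=10, (5,4) g=6 f=10, (5,5) g=5 f=10]

order=[(3,6) → (3,5) → (4,5) → (4,4)]; open=[(1,6) g=2 f=12, (1,7) g=1 f=12, (3,7) g=1 f=10, (4,3) g=6 f=10, (5,4) g=6 f=10, (5,5) g=5 f=10]; closed=[(2,6), (2,7), (3,5), (3,6), (4,4), (4,5)]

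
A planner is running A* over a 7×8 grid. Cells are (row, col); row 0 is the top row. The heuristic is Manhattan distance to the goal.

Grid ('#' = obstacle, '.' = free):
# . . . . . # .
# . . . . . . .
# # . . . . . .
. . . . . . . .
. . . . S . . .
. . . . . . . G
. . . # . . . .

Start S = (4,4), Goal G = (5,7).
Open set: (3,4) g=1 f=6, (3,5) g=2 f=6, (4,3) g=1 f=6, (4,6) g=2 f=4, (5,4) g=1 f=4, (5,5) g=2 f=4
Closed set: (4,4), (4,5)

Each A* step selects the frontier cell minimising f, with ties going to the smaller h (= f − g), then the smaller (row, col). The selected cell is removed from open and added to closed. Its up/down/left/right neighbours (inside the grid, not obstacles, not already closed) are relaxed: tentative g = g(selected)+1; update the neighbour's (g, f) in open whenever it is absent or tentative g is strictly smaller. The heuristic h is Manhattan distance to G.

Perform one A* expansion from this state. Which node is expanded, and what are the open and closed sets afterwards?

expanded=(4,6); open=[(3,4) g=1 f=6, (3,5) g=2 f=6, (3,6) g=3 f=6, (4,3) g=1 f=6, (4,7) g=3 f=4, (5,4) g=1 f=4, (5,5) g=2 f=4, (5,6) g=3 f=4]; closed=[(4,4), (4,5), (4,6)]

step 1: expand (4,6) (f=4, h=2) → closed; open now [(3,4) g=1 f=6, (3,5) g=2 f=6, (3,6) g=3 f=6, (4,3) g=1 f=6, (4,7) g=3 f=4, (5,4) g=1 f=4, (5,5) g=2 f=4, (5,6) g=3 f=4]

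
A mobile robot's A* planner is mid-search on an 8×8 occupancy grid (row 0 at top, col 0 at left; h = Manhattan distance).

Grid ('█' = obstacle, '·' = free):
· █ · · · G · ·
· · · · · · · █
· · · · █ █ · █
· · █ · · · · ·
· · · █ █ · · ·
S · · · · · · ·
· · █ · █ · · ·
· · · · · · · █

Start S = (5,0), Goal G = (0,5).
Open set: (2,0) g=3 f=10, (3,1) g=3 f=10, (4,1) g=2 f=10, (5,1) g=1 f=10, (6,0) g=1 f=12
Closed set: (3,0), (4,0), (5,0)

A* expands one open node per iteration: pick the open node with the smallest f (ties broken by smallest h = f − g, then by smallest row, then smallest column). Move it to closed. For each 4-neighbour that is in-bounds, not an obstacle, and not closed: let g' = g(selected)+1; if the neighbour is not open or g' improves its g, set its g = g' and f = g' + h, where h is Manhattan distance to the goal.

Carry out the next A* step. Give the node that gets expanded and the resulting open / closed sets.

expanded=(2,0); open=[(1,0) g=4 f=10, (2,1) g=4 f=10, (3,1) g=3 f=10, (4,1) g=2 f=10, (5,1) g=1 f=10, (6,0) g=1 f=12]; closed=[(2,0), (3,0), (4,0), (5,0)]

step 1: expand (2,0) (f=10, h=7) → closed; open now [(1,0) g=4 f=10, (2,1) g=4 f=10, (3,1) g=3 f=10, (4,1) g=2 f=10, (5,1) g=1 f=10, (6,0) g=1 f=12]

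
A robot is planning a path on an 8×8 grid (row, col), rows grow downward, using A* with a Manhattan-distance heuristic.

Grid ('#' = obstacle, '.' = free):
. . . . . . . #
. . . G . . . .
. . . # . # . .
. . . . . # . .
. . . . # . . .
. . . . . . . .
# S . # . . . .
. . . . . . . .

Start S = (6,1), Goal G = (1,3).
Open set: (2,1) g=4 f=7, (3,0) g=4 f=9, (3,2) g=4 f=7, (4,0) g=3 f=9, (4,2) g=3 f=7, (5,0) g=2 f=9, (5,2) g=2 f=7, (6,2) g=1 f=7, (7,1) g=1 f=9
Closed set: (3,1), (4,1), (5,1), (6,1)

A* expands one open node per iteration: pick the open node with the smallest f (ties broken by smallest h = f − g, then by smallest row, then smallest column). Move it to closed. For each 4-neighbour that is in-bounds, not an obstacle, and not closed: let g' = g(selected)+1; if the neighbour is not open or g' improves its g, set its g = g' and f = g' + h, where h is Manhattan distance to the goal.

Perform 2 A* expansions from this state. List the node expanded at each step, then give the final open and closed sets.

step 1: expand (2,1) (f=7, h=3) → closed; open now [(1,1) g=5 f=7, (2,0) g=5 f=9, (2,2) g=5 f=7, (3,0) g=4 f=9, (3,2) g=4 f=7, (4,0) g=3 f=9, (4,2) g=3 f=7, (5,0) g=2 f=9, (5,2) g=2 f=7, (6,2) g=1 f=7, (7,1) g=1 f=9]
step 2: expand (1,1) (f=7, h=2) → closed; open now [(0,1) g=6 f=9, (1,0) g=6 f=9, (1,2) g=6 f=7, (2,0) g=5 f=9, (2,2) g=5 f=7, (3,0) g=4 f=9, (3,2) g=4 f=7, (4,0) g=3 f=9, (4,2) g=3 f=7, (5,0) g=2 f=9, (5,2) g=2 f=7, (6,2) g=1 f=7, (7,1) g=1 f=9]

order=[(2,1) → (1,1)]; open=[(0,1) g=6 f=9, (1,0) g=6 f=9, (1,2) g=6 f=7, (2,0) g=5 f=9, (2,2) g=5 f=7, (3,0) g=4 f=9, (3,2) g=4 f=7, (4,0) g=3 f=9, (4,2) g=3 f=7, (5,0) g=2 f=9, (5,2) g=2 f=7, (6,2) g=1 f=7, (7,1) g=1 f=9]; closed=[(1,1), (2,1), (3,1), (4,1), (5,1), (6,1)]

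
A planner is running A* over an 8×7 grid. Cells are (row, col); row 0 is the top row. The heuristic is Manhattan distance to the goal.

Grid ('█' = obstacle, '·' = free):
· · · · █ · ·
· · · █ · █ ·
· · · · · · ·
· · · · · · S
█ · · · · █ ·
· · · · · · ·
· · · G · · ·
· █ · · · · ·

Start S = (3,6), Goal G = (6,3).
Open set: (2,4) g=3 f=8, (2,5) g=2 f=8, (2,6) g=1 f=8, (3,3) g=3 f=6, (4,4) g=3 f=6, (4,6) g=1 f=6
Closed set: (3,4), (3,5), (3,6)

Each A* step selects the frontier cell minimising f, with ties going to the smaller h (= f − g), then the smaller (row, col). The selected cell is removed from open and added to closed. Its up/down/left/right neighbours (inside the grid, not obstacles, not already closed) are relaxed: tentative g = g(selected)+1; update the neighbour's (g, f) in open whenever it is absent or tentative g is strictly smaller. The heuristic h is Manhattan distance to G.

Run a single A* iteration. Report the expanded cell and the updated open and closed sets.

expanded=(3,3); open=[(2,3) g=4 f=8, (2,4) g=3 f=8, (2,5) g=2 f=8, (2,6) g=1 f=8, (3,2) g=4 f=8, (4,3) g=4 f=6, (4,4) g=3 f=6, (4,6) g=1 f=6]; closed=[(3,3), (3,4), (3,5), (3,6)]

step 1: expand (3,3) (f=6, h=3) → closed; open now [(2,3) g=4 f=8, (2,4) g=3 f=8, (2,5) g=2 f=8, (2,6) g=1 f=8, (3,2) g=4 f=8, (4,3) g=4 f=6, (4,4) g=3 f=6, (4,6) g=1 f=6]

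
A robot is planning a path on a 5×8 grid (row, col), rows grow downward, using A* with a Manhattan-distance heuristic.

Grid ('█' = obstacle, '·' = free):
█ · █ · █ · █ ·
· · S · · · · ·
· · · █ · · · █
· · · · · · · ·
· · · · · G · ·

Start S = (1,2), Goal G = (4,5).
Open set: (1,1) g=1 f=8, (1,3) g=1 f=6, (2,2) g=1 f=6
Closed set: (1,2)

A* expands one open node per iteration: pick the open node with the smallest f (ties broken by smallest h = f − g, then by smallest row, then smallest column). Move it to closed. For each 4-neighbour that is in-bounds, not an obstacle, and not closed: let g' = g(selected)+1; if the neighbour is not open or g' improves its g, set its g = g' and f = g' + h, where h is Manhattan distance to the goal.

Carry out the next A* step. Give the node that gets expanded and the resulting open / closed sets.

step 1: expand (1,3) (f=6, h=5) → closed; open now [(0,3) g=2 f=8, (1,1) g=1 f=8, (1,4) g=2 f=6, (2,2) g=1 f=6]

expanded=(1,3); open=[(0,3) g=2 f=8, (1,1) g=1 f=8, (1,4) g=2 f=6, (2,2) g=1 f=6]; closed=[(1,2), (1,3)]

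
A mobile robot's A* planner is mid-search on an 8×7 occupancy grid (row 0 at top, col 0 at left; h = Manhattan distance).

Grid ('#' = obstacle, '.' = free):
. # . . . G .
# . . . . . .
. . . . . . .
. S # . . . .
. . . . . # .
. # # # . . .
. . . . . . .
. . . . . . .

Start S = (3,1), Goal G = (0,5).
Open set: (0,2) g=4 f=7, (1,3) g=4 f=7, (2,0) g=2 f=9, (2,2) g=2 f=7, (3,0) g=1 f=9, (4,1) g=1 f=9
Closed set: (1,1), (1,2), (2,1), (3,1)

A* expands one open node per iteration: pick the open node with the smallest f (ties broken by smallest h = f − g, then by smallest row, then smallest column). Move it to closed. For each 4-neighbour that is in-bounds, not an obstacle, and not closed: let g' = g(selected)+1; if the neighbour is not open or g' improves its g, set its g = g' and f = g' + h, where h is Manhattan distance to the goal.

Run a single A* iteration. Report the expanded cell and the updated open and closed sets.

step 1: expand (0,2) (f=7, h=3) → closed; open now [(0,3) g=5 f=7, (1,3) g=4 f=7, (2,0) g=2 f=9, (2,2) g=2 f=7, (3,0) g=1 f=9, (4,1) g=1 f=9]

expanded=(0,2); open=[(0,3) g=5 f=7, (1,3) g=4 f=7, (2,0) g=2 f=9, (2,2) g=2 f=7, (3,0) g=1 f=9, (4,1) g=1 f=9]; closed=[(0,2), (1,1), (1,2), (2,1), (3,1)]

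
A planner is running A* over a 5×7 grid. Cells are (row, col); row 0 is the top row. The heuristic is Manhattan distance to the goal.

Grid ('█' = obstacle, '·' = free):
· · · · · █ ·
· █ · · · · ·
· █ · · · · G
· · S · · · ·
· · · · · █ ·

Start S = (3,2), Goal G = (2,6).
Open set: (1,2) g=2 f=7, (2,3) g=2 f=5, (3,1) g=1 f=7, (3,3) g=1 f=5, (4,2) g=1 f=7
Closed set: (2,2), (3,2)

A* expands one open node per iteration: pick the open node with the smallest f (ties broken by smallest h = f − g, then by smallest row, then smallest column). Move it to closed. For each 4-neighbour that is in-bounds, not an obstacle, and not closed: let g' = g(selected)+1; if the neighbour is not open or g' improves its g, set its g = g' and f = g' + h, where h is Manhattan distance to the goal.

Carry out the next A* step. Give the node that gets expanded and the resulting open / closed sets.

expanded=(2,3); open=[(1,2) g=2 f=7, (1,3) g=3 f=7, (2,4) g=3 f=5, (3,1) g=1 f=7, (3,3) g=1 f=5, (4,2) g=1 f=7]; closed=[(2,2), (2,3), (3,2)]

step 1: expand (2,3) (f=5, h=3) → closed; open now [(1,2) g=2 f=7, (1,3) g=3 f=7, (2,4) g=3 f=5, (3,1) g=1 f=7, (3,3) g=1 f=5, (4,2) g=1 f=7]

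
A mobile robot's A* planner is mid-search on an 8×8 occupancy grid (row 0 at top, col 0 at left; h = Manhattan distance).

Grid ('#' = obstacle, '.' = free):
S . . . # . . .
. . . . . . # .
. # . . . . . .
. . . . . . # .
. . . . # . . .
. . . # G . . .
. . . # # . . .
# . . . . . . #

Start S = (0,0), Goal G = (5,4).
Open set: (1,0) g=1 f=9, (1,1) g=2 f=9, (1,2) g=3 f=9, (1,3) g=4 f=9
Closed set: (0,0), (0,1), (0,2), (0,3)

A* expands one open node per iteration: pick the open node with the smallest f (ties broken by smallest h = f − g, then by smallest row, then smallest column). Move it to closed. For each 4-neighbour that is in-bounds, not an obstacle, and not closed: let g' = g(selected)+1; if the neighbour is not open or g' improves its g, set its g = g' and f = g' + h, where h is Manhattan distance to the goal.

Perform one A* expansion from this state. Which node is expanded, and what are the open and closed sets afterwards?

expanded=(1,3); open=[(1,0) g=1 f=9, (1,1) g=2 f=9, (1,2) g=3 f=9, (1,4) g=5 f=9, (2,3) g=5 f=9]; closed=[(0,0), (0,1), (0,2), (0,3), (1,3)]

step 1: expand (1,3) (f=9, h=5) → closed; open now [(1,0) g=1 f=9, (1,1) g=2 f=9, (1,2) g=3 f=9, (1,4) g=5 f=9, (2,3) g=5 f=9]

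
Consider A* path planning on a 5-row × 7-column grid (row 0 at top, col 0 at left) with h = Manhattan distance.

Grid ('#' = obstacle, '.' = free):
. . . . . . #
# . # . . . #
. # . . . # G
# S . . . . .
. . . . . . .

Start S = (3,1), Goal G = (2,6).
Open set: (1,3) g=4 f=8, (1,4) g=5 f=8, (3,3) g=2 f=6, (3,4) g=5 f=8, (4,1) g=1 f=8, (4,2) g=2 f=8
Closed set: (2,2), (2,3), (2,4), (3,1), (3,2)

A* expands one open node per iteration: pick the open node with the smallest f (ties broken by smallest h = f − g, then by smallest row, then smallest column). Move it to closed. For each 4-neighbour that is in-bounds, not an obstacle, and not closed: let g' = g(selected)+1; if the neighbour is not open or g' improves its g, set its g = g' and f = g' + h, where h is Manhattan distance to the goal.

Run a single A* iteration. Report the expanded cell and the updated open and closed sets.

step 1: expand (3,3) (f=6, h=4) → closed; open now [(1,3) g=4 f=8, (1,4) g=5 f=8, (3,4) g=3 f=6, (4,1) g=1 f=8, (4,2) g=2 f=8, (4,3) g=3 f=8]

expanded=(3,3); open=[(1,3) g=4 f=8, (1,4) g=5 f=8, (3,4) g=3 f=6, (4,1) g=1 f=8, (4,2) g=2 f=8, (4,3) g=3 f=8]; closed=[(2,2), (2,3), (2,4), (3,1), (3,2), (3,3)]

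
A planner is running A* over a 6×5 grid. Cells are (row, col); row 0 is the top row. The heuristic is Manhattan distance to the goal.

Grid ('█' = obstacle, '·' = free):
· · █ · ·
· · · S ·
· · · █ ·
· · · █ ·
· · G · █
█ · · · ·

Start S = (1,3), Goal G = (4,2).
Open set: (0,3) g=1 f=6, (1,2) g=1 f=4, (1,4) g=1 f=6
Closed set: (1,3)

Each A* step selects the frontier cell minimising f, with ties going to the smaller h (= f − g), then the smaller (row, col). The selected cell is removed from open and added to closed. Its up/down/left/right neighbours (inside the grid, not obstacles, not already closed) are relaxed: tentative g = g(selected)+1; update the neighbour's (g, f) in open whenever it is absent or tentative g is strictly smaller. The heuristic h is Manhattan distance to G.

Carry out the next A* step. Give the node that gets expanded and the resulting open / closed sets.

step 1: expand (1,2) (f=4, h=3) → closed; open now [(0,3) g=1 f=6, (1,1) g=2 f=6, (1,4) g=1 f=6, (2,2) g=2 f=4]

expanded=(1,2); open=[(0,3) g=1 f=6, (1,1) g=2 f=6, (1,4) g=1 f=6, (2,2) g=2 f=4]; closed=[(1,2), (1,3)]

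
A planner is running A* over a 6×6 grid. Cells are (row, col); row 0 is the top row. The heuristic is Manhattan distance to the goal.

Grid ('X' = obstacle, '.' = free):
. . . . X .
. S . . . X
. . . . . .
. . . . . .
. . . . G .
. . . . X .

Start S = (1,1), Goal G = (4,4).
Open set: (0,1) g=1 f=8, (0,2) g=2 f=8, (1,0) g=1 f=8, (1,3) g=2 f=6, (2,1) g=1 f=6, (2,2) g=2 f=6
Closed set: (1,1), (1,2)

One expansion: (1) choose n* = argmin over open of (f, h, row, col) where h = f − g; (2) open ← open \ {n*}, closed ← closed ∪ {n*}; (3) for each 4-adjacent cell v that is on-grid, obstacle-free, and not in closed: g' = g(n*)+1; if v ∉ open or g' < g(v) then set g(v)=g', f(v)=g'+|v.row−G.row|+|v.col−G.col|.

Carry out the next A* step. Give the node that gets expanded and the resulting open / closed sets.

step 1: expand (1,3) (f=6, h=4) → closed; open now [(0,1) g=1 f=8, (0,2) g=2 f=8, (0,3) g=3 f=8, (1,0) g=1 f=8, (1,4) g=3 f=6, (2,1) g=1 f=6, (2,2) g=2 f=6, (2,3) g=3 f=6]

expanded=(1,3); open=[(0,1) g=1 f=8, (0,2) g=2 f=8, (0,3) g=3 f=8, (1,0) g=1 f=8, (1,4) g=3 f=6, (2,1) g=1 f=6, (2,2) g=2 f=6, (2,3) g=3 f=6]; closed=[(1,1), (1,2), (1,3)]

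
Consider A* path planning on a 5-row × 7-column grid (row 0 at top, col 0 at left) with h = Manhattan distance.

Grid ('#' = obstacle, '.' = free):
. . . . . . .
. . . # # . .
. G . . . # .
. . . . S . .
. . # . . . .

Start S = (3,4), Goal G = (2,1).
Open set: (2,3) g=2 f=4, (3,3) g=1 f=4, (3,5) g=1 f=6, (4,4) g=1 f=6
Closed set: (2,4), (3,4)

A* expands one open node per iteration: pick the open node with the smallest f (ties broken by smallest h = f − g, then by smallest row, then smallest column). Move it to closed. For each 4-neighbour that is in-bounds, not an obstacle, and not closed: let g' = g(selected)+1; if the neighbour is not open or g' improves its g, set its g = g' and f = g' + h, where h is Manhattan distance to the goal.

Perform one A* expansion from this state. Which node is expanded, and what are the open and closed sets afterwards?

step 1: expand (2,3) (f=4, h=2) → closed; open now [(2,2) g=3 f=4, (3,3) g=1 f=4, (3,5) g=1 f=6, (4,4) g=1 f=6]

expanded=(2,3); open=[(2,2) g=3 f=4, (3,3) g=1 f=4, (3,5) g=1 f=6, (4,4) g=1 f=6]; closed=[(2,3), (2,4), (3,4)]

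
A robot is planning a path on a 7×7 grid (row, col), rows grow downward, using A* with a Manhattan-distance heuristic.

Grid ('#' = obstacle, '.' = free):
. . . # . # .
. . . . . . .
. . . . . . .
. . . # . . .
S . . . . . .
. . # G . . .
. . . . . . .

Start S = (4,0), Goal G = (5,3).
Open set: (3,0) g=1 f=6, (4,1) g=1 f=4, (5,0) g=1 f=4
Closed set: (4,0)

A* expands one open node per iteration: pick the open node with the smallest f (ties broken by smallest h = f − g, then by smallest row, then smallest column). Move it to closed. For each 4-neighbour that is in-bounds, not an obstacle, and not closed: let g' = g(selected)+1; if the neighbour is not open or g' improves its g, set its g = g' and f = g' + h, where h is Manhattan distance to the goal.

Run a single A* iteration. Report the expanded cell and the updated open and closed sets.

expanded=(4,1); open=[(3,0) g=1 f=6, (3,1) g=2 f=6, (4,2) g=2 f=4, (5,0) g=1 f=4, (5,1) g=2 f=4]; closed=[(4,0), (4,1)]

step 1: expand (4,1) (f=4, h=3) → closed; open now [(3,0) g=1 f=6, (3,1) g=2 f=6, (4,2) g=2 f=4, (5,0) g=1 f=4, (5,1) g=2 f=4]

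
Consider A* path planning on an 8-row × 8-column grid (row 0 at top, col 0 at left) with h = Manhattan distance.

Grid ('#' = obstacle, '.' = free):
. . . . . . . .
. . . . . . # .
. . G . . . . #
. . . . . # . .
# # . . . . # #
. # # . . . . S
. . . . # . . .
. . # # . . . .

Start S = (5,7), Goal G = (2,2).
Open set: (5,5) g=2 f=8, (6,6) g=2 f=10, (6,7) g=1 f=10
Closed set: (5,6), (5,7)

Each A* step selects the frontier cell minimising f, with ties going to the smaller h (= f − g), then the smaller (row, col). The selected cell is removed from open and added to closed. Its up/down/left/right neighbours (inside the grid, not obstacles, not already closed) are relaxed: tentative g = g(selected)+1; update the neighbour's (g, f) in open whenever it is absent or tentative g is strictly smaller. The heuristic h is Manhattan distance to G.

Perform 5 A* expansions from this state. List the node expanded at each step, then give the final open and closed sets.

step 1: expand (5,5) (f=8, h=6) → closed; open now [(4,5) g=3 f=8, (5,4) g=3 f=8, (6,5) g=3 f=10, (6,6) g=2 f=10, (6,7) g=1 f=10]
step 2: expand (4,5) (f=8, h=5) → closed; open now [(4,4) g=4 f=8, (5,4) g=3 f=8, (6,5) g=3 f=10, (6,6) g=2 f=10, (6,7) g=1 f=10]
step 3: expand (4,4) (f=8, h=4) → closed; open now [(3,4) g=5 f=8, (4,3) g=5 f=8, (5,4) g=3 f=8, (6,5) g=3 f=10, (6,6) g=2 f=10, (6,7) g=1 f=10]
step 4: expand (3,4) (f=8, h=3) → closed; open now [(2,4) g=6 f=8, (3,3) g=6 f=8, (4,3) g=5 f=8, (5,4) g=3 f=8, (6,5) g=3 f=10, (6,6) g=2 f=10, (6,7) g=1 f=10]
step 5: expand (2,4) (f=8, h=2) → closed; open now [(1,4) g=7 f=10, (2,3) g=7 f=8, (2,5) g=7 f=10, (3,3) g=6 f=8, (4,3) g=5 f=8, (5,4) g=3 f=8, (6,5) g=3 f=10, (6,6) g=2 f=10, (6,7) g=1 f=10]

order=[(5,5) → (4,5) → (4,4) → (3,4) → (2,4)]; open=[(1,4) g=7 f=10, (2,3) g=7 f=8, (2,5) g=7 f=10, (3,3) g=6 f=8, (4,3) g=5 f=8, (5,4) g=3 f=8, (6,5) g=3 f=10, (6,6) g=2 f=10, (6,7) g=1 f=10]; closed=[(2,4), (3,4), (4,4), (4,5), (5,5), (5,6), (5,7)]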